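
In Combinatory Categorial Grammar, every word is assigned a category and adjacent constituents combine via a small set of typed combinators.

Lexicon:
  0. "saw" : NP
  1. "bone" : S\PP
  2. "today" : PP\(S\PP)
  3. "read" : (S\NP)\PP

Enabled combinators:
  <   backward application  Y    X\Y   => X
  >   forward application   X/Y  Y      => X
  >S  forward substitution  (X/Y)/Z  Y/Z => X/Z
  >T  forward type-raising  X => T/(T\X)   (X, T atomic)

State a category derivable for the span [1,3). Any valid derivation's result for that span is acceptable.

[0,4] S   <
  [0,1] "saw" : NP
  [1,4] S\NP   <
    [1,3] PP   <
      [1,2] "bone" : S\PP
      [2,3] "today" : PP\(S\PP)
    [3,4] "read" : (S\NP)\PP

PP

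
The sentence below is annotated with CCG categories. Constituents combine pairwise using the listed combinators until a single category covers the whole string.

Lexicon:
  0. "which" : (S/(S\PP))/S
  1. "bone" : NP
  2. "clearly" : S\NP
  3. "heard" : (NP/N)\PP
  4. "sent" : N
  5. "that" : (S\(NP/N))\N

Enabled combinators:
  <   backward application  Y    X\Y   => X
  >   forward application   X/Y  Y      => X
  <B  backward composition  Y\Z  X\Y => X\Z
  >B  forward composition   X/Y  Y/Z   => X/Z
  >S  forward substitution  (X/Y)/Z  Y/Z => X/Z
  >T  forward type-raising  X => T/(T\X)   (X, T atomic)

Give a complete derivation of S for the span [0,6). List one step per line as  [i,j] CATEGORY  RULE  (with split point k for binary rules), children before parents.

[0,1] (S/(S\PP))/S  lex  "which"
[1,2] NP  lex  "bone"
[2,3] S\NP  lex  "clearly"
[1,3] S  <  k=2
[0,3] S/(S\PP)  >  k=1
[3,4] (NP/N)\PP  lex  "heard"
[4,5] N  lex  "sent"
[5,6] (S\(NP/N))\N  lex  "that"
[4,6] S\(NP/N)  <  k=5
[3,6] S\PP  <B  k=4
[0,6] S  >  k=3

[0,6] S   >
  [0,3] S/(S\PP)   >
    [0,1] "which" : (S/(S\PP))/S
    [1,3] S   <
      [1,2] "bone" : NP
      [2,3] "clearly" : S\NP
  [3,6] S\PP   <B
    [3,4] "heard" : (NP/N)\PP
    [4,6] S\(NP/N)   <
      [4,5] "sent" : N
      [5,6] "that" : (S\(NP/N))\N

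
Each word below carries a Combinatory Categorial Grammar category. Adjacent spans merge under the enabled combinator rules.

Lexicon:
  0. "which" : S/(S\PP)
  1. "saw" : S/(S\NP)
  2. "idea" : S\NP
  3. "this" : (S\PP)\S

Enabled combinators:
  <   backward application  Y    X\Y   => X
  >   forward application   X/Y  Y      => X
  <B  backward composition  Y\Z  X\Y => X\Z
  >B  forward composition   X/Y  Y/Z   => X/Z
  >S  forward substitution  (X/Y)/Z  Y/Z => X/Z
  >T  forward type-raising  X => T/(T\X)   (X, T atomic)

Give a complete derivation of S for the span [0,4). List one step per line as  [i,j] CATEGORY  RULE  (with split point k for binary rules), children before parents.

[0,1] S/(S\PP)  lex  "which"
[1,2] S/(S\NP)  lex  "saw"
[2,3] S\NP  lex  "idea"
[1,3] S  >  k=2
[3,4] (S\PP)\S  lex  "this"
[1,4] S\PP  <  k=3
[0,4] S  >  k=1

[0,4] S   >
  [0,1] "which" : S/(S\PP)
  [1,4] S\PP   <
    [1,3] S   >
      [1,2] "saw" : S/(S\NP)
      [2,3] "idea" : S\NP
    [3,4] "this" : (S\PP)\S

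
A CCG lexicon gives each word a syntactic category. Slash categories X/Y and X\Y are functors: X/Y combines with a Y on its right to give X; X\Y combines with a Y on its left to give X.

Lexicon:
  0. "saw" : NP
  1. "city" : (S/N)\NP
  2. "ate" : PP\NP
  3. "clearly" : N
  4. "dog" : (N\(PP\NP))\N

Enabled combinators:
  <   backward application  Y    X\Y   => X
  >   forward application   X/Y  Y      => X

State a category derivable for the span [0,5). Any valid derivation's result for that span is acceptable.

S

[0,5] S   >
  [0,2] S/N   <
    [0,1] "saw" : NP
    [1,2] "city" : (S/N)\NP
  [2,5] N   <
    [2,3] "ate" : PP\NP
    [3,5] N\(PP\NP)   <
      [3,4] "clearly" : N
      [4,5] "dog" : (N\(PP\NP))\N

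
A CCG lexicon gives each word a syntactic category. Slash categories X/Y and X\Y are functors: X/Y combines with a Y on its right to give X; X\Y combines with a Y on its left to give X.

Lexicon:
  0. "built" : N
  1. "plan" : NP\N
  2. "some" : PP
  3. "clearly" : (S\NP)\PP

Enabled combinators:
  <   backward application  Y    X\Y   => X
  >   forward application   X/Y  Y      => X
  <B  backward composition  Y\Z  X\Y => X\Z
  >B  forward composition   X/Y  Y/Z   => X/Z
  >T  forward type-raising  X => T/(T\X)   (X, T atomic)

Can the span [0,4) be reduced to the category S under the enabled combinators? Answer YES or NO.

[0,4] S   <
  [0,2] NP   <
    [0,1] "built" : N
    [1,2] "plan" : NP\N
  [2,4] S\NP   <
    [2,3] "some" : PP
    [3,4] "clearly" : (S\NP)\PP

YES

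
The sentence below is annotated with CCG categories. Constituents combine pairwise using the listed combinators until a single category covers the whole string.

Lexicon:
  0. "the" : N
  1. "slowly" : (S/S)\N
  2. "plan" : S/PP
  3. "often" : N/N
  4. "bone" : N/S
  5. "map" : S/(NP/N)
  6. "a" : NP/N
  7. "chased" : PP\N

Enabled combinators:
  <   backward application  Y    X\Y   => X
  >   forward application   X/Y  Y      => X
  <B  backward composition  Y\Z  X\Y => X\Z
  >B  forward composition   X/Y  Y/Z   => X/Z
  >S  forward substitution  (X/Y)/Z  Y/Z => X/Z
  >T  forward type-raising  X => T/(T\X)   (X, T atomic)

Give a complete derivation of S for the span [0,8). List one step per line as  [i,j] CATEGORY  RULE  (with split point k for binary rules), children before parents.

[0,1] N  lex  "the"
[1,2] (S/S)\N  lex  "slowly"
[0,2] S/S  <  k=1
[2,3] S/PP  lex  "plan"
[0,3] S/PP  >B  k=2
[3,4] N/N  lex  "often"
[4,5] N/S  lex  "bone"
[3,5] N/S  >B  k=4
[5,6] S/(NP/N)  lex  "map"
[6,7] NP/N  lex  "a"
[5,7] S  >  k=6
[3,7] N  >  k=5
[7,8] PP\N  lex  "chased"
[3,8] PP  <  k=7
[0,8] S  >  k=3

[0,8] S   >
  [0,3] S/PP   >B
    [0,2] S/S   <
      [0,1] "the" : N
      [1,2] "slowly" : (S/S)\N
    [2,3] "plan" : S/PP
  [3,8] PP   <
    [3,7] N   >
      [3,5] N/S   >B
        [3,4] "often" : N/N
        [4,5] "bone" : N/S
      [5,7] S   >
        [5,6] "map" : S/(NP/N)
        [6,7] "a" : NP/N
    [7,8] "chased" : PP\N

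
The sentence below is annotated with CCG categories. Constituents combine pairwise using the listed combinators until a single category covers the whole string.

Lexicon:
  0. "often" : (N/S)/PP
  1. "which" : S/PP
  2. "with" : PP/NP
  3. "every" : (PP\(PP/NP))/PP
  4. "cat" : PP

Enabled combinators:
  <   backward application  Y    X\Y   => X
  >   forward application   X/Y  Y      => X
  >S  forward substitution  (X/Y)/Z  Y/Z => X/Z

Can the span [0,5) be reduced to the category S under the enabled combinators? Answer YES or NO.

(N/S)/PP S/PP PP/NP (PP\(PP/NP))/PP PP
CKY chart[0,5] = {N}; S ∉ chart

NO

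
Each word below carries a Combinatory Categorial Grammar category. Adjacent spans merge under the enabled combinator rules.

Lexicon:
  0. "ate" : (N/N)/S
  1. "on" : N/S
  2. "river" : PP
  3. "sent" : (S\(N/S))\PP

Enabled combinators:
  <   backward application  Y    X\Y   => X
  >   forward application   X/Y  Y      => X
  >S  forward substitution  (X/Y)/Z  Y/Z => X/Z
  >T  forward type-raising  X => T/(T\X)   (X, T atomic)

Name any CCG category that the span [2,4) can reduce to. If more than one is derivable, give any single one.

[0,4] S   <
  [0,2] N/S   >S
    [0,1] "ate" : (N/N)/S
    [1,2] "on" : N/S
  [2,4] S\(N/S)   <
    [2,3] "river" : PP
    [3,4] "sent" : (S\(N/S))\PP

S\(N/S)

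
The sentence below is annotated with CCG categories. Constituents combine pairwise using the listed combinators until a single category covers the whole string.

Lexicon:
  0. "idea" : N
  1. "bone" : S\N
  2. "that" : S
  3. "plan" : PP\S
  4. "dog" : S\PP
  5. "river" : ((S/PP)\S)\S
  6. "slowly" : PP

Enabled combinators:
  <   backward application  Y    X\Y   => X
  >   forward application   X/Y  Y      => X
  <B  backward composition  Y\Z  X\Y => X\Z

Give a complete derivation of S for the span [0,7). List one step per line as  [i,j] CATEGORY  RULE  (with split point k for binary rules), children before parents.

[0,1] N  lex  "idea"
[1,2] S\N  lex  "bone"
[0,2] S  <  k=1
[2,3] S  lex  "that"
[3,4] PP\S  lex  "plan"
[2,4] PP  <  k=3
[4,5] S\PP  lex  "dog"
[2,5] S  <  k=4
[5,6] ((S/PP)\S)\S  lex  "river"
[2,6] (S/PP)\S  <  k=5
[0,6] S/PP  <  k=2
[6,7] PP  lex  "slowly"
[0,7] S  >  k=6

[0,7] S   >
  [0,6] S/PP   <
    [0,2] S   <
      [0,1] "idea" : N
      [1,2] "bone" : S\N
    [2,6] (S/PP)\S   <
      [2,5] S   <
        [2,4] PP   <
          [2,3] "that" : S
          [3,4] "plan" : PP\S
        [4,5] "dog" : S\PP
      [5,6] "river" : ((S/PP)\S)\S
  [6,7] "slowly" : PP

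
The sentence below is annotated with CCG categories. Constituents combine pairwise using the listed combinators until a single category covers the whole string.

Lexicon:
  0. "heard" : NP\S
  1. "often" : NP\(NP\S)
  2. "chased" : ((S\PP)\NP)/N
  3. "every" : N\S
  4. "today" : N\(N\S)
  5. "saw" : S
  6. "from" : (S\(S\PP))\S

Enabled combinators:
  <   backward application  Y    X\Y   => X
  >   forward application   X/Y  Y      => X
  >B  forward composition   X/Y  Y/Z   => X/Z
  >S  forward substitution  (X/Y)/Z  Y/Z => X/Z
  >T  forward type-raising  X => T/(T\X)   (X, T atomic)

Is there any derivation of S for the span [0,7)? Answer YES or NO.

YES

[0,7] S   <
  [0,5] S\PP   <
    [0,2] NP   <
      [0,1] "heard" : NP\S
      [1,2] "often" : NP\(NP\S)
    [2,5] (S\PP)\NP   >
      [2,3] "chased" : ((S\PP)\NP)/N
      [3,5] N   <
        [3,4] "every" : N\S
        [4,5] "today" : N\(N\S)
  [5,7] S\(S\PP)   <
    [5,6] "saw" : S
    [6,7] "from" : (S\(S\PP))\S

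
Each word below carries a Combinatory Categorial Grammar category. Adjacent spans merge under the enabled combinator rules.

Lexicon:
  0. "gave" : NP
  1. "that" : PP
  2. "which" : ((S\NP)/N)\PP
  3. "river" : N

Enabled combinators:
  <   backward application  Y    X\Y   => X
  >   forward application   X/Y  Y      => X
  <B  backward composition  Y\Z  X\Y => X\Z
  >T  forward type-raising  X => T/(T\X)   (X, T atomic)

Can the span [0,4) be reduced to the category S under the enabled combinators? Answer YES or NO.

YES

[0,4] S   <
  [0,1] "gave" : NP
  [1,4] S\NP   >
    [1,3] (S\NP)/N   <
      [1,2] "that" : PP
      [2,3] "which" : ((S\NP)/N)\PP
    [3,4] "river" : N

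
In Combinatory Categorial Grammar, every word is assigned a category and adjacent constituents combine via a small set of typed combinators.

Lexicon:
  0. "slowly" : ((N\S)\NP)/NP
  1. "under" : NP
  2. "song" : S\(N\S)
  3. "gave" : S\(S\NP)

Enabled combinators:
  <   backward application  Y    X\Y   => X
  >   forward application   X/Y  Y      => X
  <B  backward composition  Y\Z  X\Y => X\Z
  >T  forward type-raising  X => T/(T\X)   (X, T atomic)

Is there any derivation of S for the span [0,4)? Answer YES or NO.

YES

[0,4] S   <
  [0,3] S\NP   <B
    [0,2] (N\S)\NP   >
      [0,1] "slowly" : ((N\S)\NP)/NP
      [1,2] "under" : NP
    [2,3] "song" : S\(N\S)
  [3,4] "gave" : S\(S\NP)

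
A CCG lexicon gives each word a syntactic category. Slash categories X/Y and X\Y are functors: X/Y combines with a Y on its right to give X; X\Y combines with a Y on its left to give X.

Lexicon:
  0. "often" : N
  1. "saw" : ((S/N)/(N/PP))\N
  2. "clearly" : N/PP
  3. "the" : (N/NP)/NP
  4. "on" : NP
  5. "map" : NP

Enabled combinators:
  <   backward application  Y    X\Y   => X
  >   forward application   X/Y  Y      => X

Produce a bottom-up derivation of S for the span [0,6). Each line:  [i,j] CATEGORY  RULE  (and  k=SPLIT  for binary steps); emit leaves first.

[0,1] N  lex  "often"
[1,2] ((S/N)/(N/PP))\N  lex  "saw"
[0,2] (S/N)/(N/PP)  <  k=1
[2,3] N/PP  lex  "clearly"
[0,3] S/N  >  k=2
[3,4] (N/NP)/NP  lex  "the"
[4,5] NP  lex  "on"
[3,5] N/NP  >  k=4
[5,6] NP  lex  "map"
[3,6] N  >  k=5
[0,6] S  >  k=3

[0,6] S   >
  [0,3] S/N   >
    [0,2] (S/N)/(N/PP)   <
      [0,1] "often" : N
      [1,2] "saw" : ((S/N)/(N/PP))\N
    [2,3] "clearly" : N/PP
  [3,6] N   >
    [3,5] N/NP   >
      [3,4] "the" : (N/NP)/NP
      [4,5] "on" : NP
    [5,6] "map" : NP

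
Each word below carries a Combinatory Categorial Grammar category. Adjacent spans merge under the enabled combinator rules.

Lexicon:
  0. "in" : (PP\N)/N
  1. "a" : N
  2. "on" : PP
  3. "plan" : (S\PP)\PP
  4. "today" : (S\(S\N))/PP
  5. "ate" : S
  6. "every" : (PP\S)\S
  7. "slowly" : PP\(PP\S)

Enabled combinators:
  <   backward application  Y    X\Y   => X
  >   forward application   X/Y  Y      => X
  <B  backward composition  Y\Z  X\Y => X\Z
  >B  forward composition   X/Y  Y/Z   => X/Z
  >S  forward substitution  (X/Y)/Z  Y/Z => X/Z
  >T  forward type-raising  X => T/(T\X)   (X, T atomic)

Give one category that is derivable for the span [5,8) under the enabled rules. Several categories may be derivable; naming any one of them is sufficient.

[0,8] S   <
  [0,4] S\N   <B
    [0,2] PP\N   >
      [0,1] "in" : (PP\N)/N
      [1,2] "a" : N
    [2,4] S\PP   <
      [2,3] "on" : PP
      [3,4] "plan" : (S\PP)\PP
  [4,8] S\(S\N)   >
    [4,5] "today" : (S\(S\N))/PP
    [5,8] PP   <
      [5,7] PP\S   <
        [5,6] "ate" : S
        [6,7] "every" : (PP\S)\S
      [7,8] "slowly" : PP\(PP\S)

PP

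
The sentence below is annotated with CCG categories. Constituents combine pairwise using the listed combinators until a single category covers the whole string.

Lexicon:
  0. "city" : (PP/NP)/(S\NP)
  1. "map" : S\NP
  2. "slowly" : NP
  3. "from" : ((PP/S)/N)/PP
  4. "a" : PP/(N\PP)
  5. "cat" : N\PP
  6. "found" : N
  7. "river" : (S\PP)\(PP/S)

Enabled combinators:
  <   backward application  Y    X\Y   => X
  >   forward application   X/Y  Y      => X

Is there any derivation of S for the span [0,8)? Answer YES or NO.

YES

[0,8] S   <
  [0,3] PP   >
    [0,2] PP/NP   >
      [0,1] "city" : (PP/NP)/(S\NP)
      [1,2] "map" : S\NP
    [2,3] "slowly" : NP
  [3,8] S\PP   <
    [3,7] PP/S   >
      [3,6] (PP/S)/N   >
        [3,4] "from" : ((PP/S)/N)/PP
        [4,6] PP   >
          [4,5] "a" : PP/(N\PP)
          [5,6] "cat" : N\PP
      [6,7] "found" : N
    [7,8] "river" : (S\PP)\(PP/S)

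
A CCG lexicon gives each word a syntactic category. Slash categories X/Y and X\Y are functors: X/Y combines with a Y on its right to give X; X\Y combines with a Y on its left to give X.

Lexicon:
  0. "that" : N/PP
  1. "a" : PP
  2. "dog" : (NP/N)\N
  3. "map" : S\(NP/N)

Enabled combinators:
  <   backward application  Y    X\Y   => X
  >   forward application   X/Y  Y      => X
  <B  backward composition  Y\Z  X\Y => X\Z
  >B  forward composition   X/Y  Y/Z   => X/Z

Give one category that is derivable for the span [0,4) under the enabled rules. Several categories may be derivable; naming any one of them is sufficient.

[0,4] S   <
  [0,2] N   >
    [0,1] "that" : N/PP
    [1,2] "a" : PP
  [2,4] S\N   <B
    [2,3] "dog" : (NP/N)\N
    [3,4] "map" : S\(NP/N)

S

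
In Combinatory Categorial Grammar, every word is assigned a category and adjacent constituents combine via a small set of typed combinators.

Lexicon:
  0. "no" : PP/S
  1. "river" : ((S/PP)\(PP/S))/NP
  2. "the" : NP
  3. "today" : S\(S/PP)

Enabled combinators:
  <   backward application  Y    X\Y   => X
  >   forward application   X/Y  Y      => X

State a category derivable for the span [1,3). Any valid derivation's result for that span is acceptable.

[0,4] S   <
  [0,3] S/PP   <
    [0,1] "no" : PP/S
    [1,3] (S/PP)\(PP/S)   >
      [1,2] "river" : ((S/PP)\(PP/S))/NP
      [2,3] "the" : NP
  [3,4] "today" : S\(S/PP)

(S/PP)\(PP/S)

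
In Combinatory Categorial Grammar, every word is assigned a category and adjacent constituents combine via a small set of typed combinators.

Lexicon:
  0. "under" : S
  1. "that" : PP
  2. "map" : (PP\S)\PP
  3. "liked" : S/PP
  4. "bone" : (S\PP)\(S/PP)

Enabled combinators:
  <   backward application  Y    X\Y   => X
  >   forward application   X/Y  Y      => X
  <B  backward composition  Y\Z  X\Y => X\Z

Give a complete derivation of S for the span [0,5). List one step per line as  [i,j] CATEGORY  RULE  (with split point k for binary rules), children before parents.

[0,5] S   <
  [0,3] PP   <
    [0,1] "under" : S
    [1,3] PP\S   <
      [1,2] "that" : PP
      [2,3] "map" : (PP\S)\PP
  [3,5] S\PP   <
    [3,4] "liked" : S/PP
    [4,5] "bone" : (S\PP)\(S/PP)

[0,1] S  lex  "under"
[1,2] PP  lex  "that"
[2,3] (PP\S)\PP  lex  "map"
[1,3] PP\S  <  k=2
[0,3] PP  <  k=1
[3,4] S/PP  lex  "liked"
[4,5] (S\PP)\(S/PP)  lex  "bone"
[3,5] S\PP  <  k=4
[0,5] S  <  k=3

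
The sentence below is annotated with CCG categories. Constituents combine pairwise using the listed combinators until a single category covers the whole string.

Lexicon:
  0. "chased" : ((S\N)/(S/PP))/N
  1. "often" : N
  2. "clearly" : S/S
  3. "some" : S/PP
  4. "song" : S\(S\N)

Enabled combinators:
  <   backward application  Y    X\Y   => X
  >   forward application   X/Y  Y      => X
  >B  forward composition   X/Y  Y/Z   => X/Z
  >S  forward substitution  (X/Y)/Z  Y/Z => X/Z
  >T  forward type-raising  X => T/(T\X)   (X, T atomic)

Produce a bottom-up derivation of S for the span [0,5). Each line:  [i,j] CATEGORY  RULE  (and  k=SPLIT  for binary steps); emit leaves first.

[0,1] ((S\N)/(S/PP))/N  lex  "chased"
[1,2] N  lex  "often"
[0,2] (S\N)/(S/PP)  >  k=1
[2,3] S/S  lex  "clearly"
[3,4] S/PP  lex  "some"
[2,4] S/PP  >B  k=3
[0,4] S\N  >  k=2
[4,5] S\(S\N)  lex  "song"
[0,5] S  <  k=4

[0,5] S   <
  [0,4] S\N   >
    [0,2] (S\N)/(S/PP)   >
      [0,1] "chased" : ((S\N)/(S/PP))/N
      [1,2] "often" : N
    [2,4] S/PP   >B
      [2,3] "clearly" : S/S
      [3,4] "some" : S/PP
  [4,5] "song" : S\(S\N)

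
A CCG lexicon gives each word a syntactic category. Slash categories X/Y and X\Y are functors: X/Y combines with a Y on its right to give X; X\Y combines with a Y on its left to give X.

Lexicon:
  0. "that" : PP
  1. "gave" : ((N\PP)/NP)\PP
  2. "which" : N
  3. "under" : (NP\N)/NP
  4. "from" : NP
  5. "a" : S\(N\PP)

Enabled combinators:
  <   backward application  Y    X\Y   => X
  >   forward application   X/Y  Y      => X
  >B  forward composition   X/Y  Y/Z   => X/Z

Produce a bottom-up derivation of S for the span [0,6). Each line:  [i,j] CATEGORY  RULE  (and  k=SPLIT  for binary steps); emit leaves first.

[0,1] PP  lex  "that"
[1,2] ((N\PP)/NP)\PP  lex  "gave"
[0,2] (N\PP)/NP  <  k=1
[2,3] N  lex  "which"
[3,4] (NP\N)/NP  lex  "under"
[4,5] NP  lex  "from"
[3,5] NP\N  >  k=4
[2,5] NP  <  k=3
[0,5] N\PP  >  k=2
[5,6] S\(N\PP)  lex  "a"
[0,6] S  <  k=5

[0,6] S   <
  [0,5] N\PP   >
    [0,2] (N\PP)/NP   <
      [0,1] "that" : PP
      [1,2] "gave" : ((N\PP)/NP)\PP
    [2,5] NP   <
      [2,3] "which" : N
      [3,5] NP\N   >
        [3,4] "under" : (NP\N)/NP
        [4,5] "from" : NP
  [5,6] "a" : S\(N\PP)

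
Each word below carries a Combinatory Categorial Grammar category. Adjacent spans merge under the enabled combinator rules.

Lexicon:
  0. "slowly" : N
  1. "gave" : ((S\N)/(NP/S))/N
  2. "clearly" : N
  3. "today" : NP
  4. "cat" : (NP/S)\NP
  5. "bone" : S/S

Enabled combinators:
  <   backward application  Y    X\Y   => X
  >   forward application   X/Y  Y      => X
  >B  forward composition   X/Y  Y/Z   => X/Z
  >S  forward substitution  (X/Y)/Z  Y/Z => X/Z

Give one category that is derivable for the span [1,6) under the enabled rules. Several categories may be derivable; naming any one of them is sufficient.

[0,6] S   <
  [0,1] "slowly" : N
  [1,6] S\N   >
    [1,3] (S\N)/(NP/S)   >
      [1,2] "gave" : ((S\N)/(NP/S))/N
      [2,3] "clearly" : N
    [3,6] NP/S   >B
      [3,5] NP/S   <
        [3,4] "today" : NP
        [4,5] "cat" : (NP/S)\NP
      [5,6] "bone" : S/S

S\N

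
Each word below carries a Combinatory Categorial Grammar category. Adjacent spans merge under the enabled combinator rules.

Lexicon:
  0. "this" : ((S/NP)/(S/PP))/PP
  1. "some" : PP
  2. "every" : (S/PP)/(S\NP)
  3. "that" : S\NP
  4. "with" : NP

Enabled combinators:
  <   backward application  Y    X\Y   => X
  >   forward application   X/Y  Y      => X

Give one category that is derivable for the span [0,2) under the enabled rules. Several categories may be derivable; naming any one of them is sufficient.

(S/NP)/(S/PP)

[0,5] S   >
  [0,4] S/NP   >
    [0,2] (S/NP)/(S/PP)   >
      [0,1] "this" : ((S/NP)/(S/PP))/PP
      [1,2] "some" : PP
    [2,4] S/PP   >
      [2,3] "every" : (S/PP)/(S\NP)
      [3,4] "that" : S\NP
  [4,5] "with" : NP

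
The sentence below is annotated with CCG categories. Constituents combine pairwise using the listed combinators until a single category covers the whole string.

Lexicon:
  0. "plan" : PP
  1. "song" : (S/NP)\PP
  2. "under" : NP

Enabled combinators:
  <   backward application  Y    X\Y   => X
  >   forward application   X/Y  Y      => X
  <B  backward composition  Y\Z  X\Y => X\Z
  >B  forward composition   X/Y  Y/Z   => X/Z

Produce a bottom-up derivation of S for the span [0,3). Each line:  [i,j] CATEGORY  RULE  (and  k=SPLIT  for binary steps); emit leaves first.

[0,3] S   >
  [0,2] S/NP   <
    [0,1] "plan" : PP
    [1,2] "song" : (S/NP)\PP
  [2,3] "under" : NP

[0,1] PP  lex  "plan"
[1,2] (S/NP)\PP  lex  "song"
[0,2] S/NP  <  k=1
[2,3] NP  lex  "under"
[0,3] S  >  k=2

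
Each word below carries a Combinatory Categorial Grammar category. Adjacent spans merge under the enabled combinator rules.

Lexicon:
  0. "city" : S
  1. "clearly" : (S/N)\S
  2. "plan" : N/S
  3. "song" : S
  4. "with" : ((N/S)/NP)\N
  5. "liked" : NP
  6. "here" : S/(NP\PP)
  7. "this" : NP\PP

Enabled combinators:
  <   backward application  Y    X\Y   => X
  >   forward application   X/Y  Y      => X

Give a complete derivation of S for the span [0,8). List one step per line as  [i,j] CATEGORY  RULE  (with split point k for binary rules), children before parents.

[0,1] S  lex  "city"
[1,2] (S/N)\S  lex  "clearly"
[0,2] S/N  <  k=1
[2,3] N/S  lex  "plan"
[3,4] S  lex  "song"
[2,4] N  >  k=3
[4,5] ((N/S)/NP)\N  lex  "with"
[2,5] (N/S)/NP  <  k=4
[5,6] NP  lex  "liked"
[2,6] N/S  >  k=5
[6,7] S/(NP\PP)  lex  "here"
[7,8] NP\PP  lex  "this"
[6,8] S  >  k=7
[2,8] N  >  k=6
[0,8] S  >  k=2

[0,8] S   >
  [0,2] S/N   <
    [0,1] "city" : S
    [1,2] "clearly" : (S/N)\S
  [2,8] N   >
    [2,6] N/S   >
      [2,5] (N/S)/NP   <
        [2,4] N   >
          [2,3] "plan" : N/S
          [3,4] "song" : S
        [4,5] "with" : ((N/S)/NP)\N
      [5,6] "liked" : NP
    [6,8] S   >
      [6,7] "here" : S/(NP\PP)
      [7,8] "this" : NP\PP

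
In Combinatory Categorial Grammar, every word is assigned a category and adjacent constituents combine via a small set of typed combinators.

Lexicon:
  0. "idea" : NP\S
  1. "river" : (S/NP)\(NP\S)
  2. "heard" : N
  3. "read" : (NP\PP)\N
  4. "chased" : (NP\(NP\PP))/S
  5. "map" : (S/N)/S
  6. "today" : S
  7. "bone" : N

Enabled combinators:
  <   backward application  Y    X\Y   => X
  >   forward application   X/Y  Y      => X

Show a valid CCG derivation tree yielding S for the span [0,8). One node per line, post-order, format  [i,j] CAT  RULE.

[0,8] S   >
  [0,2] S/NP   <
    [0,1] "idea" : NP\S
    [1,2] "river" : (S/NP)\(NP\S)
  [2,8] NP   <
    [2,4] NP\PP   <
      [2,3] "heard" : N
      [3,4] "read" : (NP\PP)\N
    [4,8] NP\(NP\PP)   >
      [4,5] "chased" : (NP\(NP\PP))/S
      [5,8] S   >
        [5,7] S/N   >
          [5,6] "map" : (S/N)/S
          [6,7] "today" : S
        [7,8] "bone" : N

[0,1] NP\S  lex  "idea"
[1,2] (S/NP)\(NP\S)  lex  "river"
[0,2] S/NP  <  k=1
[2,3] N  lex  "heard"
[3,4] (NP\PP)\N  lex  "read"
[2,4] NP\PP  <  k=3
[4,5] (NP\(NP\PP))/S  lex  "chased"
[5,6] (S/N)/S  lex  "map"
[6,7] S  lex  "today"
[5,7] S/N  >  k=6
[7,8] N  lex  "bone"
[5,8] S  >  k=7
[4,8] NP\(NP\PP)  >  k=5
[2,8] NP  <  k=4
[0,8] S  >  k=2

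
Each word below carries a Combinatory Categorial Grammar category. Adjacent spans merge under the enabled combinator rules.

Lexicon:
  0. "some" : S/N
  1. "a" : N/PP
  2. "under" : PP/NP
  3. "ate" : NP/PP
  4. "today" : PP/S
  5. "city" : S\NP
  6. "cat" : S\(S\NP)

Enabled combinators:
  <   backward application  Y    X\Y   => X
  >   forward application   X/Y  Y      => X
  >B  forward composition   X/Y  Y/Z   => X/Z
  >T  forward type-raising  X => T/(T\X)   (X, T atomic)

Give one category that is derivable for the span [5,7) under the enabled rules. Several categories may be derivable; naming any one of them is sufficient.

[0,7] S   >
  [0,1] "some" : S/N
  [1,7] N   >
    [1,2] "a" : N/PP
    [2,7] PP   >
      [2,3] "under" : PP/NP
      [3,7] NP   >
        [3,4] "ate" : NP/PP
        [4,7] PP   >
          [4,5] "today" : PP/S
          [5,7] S   <
            [5,6] "city" : S\NP
            [6,7] "cat" : S\(S\NP)

S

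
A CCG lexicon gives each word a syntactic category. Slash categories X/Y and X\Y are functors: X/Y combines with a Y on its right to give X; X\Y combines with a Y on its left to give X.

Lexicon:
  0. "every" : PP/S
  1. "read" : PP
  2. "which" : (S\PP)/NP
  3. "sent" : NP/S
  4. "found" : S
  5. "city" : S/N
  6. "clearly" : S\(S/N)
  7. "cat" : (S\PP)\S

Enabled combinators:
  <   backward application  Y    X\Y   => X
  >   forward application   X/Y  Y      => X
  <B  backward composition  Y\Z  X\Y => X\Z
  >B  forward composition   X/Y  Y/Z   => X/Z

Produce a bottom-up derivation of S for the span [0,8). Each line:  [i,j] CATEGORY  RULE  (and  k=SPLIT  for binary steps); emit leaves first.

[0,1] PP/S  lex  "every"
[1,2] PP  lex  "read"
[2,3] (S\PP)/NP  lex  "which"
[3,4] NP/S  lex  "sent"
[4,5] S  lex  "found"
[3,5] NP  >  k=4
[2,5] S\PP  >  k=3
[1,5] S  <  k=2
[0,5] PP  >  k=1
[5,6] S/N  lex  "city"
[6,7] S\(S/N)  lex  "clearly"
[5,7] S  <  k=6
[7,8] (S\PP)\S  lex  "cat"
[5,8] S\PP  <  k=7
[0,8] S  <  k=5

[0,8] S   <
  [0,5] PP   >
    [0,1] "every" : PP/S
    [1,5] S   <
      [1,2] "read" : PP
      [2,5] S\PP   >
        [2,3] "which" : (S\PP)/NP
        [3,5] NP   >
          [3,4] "sent" : NP/S
          [4,5] "found" : S
  [5,8] S\PP   <
    [5,7] S   <
      [5,6] "city" : S/N
      [6,7] "clearly" : S\(S/N)
    [7,8] "cat" : (S\PP)\S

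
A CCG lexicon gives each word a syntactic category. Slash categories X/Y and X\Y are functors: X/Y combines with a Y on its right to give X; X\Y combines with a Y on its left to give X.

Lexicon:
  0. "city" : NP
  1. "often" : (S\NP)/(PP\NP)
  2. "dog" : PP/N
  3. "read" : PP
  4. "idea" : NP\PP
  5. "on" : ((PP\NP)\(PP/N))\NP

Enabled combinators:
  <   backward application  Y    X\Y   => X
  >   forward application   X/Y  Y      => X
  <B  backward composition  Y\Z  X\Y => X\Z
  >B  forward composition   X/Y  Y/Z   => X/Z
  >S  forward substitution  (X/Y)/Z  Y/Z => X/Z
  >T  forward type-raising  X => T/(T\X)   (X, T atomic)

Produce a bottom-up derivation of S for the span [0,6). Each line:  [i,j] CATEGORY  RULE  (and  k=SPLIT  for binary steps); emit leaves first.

[0,6] S   <
  [0,1] "city" : NP
  [1,6] S\NP   >
    [1,2] "often" : (S\NP)/(PP\NP)
    [2,6] PP\NP   <
      [2,3] "dog" : PP/N
      [3,6] (PP\NP)\(PP/N)   <
        [3,5] NP   >
          [3,4] NP/(NP\PP)   >T
            [3,4] "read" : PP
          [4,5] "idea" : NP\PP
        [5,6] "on" : ((PP\NP)\(PP/N))\NP

[0,1] NP  lex  "city"
[1,2] (S\NP)/(PP\NP)  lex  "often"
[2,3] PP/N  lex  "dog"
[3,4] PP  lex  "read"
[3,4] NP/(NP\PP)  >T
[4,5] NP\PP  lex  "idea"
[3,5] NP  >  k=4
[5,6] ((PP\NP)\(PP/N))\NP  lex  "on"
[3,6] (PP\NP)\(PP/N)  <  k=5
[2,6] PP\NP  <  k=3
[1,6] S\NP  >  k=2
[0,6] S  <  k=1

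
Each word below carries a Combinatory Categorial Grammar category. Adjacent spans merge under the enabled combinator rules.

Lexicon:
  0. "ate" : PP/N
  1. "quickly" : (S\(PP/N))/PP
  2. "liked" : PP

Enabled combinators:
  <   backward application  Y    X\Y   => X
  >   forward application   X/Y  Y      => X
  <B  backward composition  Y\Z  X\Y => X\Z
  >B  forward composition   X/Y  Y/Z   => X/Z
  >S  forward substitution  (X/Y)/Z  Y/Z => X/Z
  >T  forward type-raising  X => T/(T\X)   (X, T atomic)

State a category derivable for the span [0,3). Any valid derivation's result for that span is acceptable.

S

[0,3] S   <
  [0,1] "ate" : PP/N
  [1,3] S\(PP/N)   >
    [1,2] "quickly" : (S\(PP/N))/PP
    [2,3] "liked" : PP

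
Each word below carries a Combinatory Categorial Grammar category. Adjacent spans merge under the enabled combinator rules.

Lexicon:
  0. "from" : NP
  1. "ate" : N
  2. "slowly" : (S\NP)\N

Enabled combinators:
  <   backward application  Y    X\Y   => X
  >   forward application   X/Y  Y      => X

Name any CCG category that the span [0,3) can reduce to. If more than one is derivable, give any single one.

[0,3] S   <
  [0,1] "from" : NP
  [1,3] S\NP   <
    [1,2] "ate" : N
    [2,3] "slowly" : (S\NP)\N

S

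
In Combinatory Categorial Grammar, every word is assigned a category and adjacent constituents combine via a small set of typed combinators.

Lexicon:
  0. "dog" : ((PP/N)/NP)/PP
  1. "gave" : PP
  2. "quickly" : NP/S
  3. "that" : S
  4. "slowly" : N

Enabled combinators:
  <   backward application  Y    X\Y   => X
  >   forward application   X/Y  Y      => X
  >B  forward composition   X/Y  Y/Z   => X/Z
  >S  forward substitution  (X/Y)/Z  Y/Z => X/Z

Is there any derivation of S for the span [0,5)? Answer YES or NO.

((PP/N)/NP)/PP PP NP/S S N
CKY chart[0,5] = {PP}; S ∉ chart

NO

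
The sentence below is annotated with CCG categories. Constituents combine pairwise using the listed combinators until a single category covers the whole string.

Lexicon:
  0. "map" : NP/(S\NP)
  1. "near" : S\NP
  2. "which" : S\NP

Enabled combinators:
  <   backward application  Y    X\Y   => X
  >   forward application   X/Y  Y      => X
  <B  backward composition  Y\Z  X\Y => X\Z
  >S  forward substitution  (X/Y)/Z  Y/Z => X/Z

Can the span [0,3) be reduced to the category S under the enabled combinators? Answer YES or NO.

[0,3] S   <
  [0,2] NP   >
    [0,1] "map" : NP/(S\NP)
    [1,2] "near" : S\NP
  [2,3] "which" : S\NP

YES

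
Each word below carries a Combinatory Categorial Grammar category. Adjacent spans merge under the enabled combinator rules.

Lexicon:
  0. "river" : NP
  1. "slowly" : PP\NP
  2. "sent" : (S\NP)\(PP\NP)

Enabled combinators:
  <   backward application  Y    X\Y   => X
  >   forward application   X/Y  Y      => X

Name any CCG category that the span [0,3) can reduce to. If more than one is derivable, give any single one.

[0,3] S   <
  [0,1] "river" : NP
  [1,3] S\NP   <
    [1,2] "slowly" : PP\NP
    [2,3] "sent" : (S\NP)\(PP\NP)

S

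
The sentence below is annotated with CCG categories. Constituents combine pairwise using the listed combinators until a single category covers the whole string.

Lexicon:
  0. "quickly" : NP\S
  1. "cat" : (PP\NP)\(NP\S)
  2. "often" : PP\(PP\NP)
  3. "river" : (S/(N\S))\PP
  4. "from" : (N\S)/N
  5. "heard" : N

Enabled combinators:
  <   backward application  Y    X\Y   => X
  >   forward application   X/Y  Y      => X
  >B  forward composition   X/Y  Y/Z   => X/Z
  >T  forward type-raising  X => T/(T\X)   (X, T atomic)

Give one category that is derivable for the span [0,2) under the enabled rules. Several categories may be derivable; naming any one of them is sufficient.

[0,6] S   >
  [0,5] S/N   >B
    [0,4] S/(N\S)   <
      [0,3] PP   <
        [0,2] PP\NP   <
          [0,1] "quickly" : NP\S
          [1,2] "cat" : (PP\NP)\(NP\S)
        [2,3] "often" : PP\(PP\NP)
      [3,4] "river" : (S/(N\S))\PP
    [4,5] "from" : (N\S)/N
  [5,6] "heard" : N

PP\NP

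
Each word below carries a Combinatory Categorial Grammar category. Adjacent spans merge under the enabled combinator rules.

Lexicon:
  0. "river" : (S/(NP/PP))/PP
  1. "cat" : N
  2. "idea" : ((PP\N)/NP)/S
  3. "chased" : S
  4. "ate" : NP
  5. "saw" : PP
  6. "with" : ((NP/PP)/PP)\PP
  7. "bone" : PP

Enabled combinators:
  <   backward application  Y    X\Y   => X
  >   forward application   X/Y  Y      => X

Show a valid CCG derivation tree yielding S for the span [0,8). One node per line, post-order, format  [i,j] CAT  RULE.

[0,1] (S/(NP/PP))/PP  lex  "river"
[1,2] N  lex  "cat"
[2,3] ((PP\N)/NP)/S  lex  "idea"
[3,4] S  lex  "chased"
[2,4] (PP\N)/NP  >  k=3
[4,5] NP  lex  "ate"
[2,5] PP\N  >  k=4
[1,5] PP  <  k=2
[0,5] S/(NP/PP)  >  k=1
[5,6] PP  lex  "saw"
[6,7] ((NP/PP)/PP)\PP  lex  "with"
[5,7] (NP/PP)/PP  <  k=6
[7,8] PP  lex  "bone"
[5,8] NP/PP  >  k=7
[0,8] S  >  k=5

[0,8] S   >
  [0,5] S/(NP/PP)   >
    [0,1] "river" : (S/(NP/PP))/PP
    [1,5] PP   <
      [1,2] "cat" : N
      [2,5] PP\N   >
        [2,4] (PP\N)/NP   >
          [2,3] "idea" : ((PP\N)/NP)/S
          [3,4] "chased" : S
        [4,5] "ate" : NP
  [5,8] NP/PP   >
    [5,7] (NP/PP)/PP   <
      [5,6] "saw" : PP
      [6,7] "with" : ((NP/PP)/PP)\PP
    [7,8] "bone" : PP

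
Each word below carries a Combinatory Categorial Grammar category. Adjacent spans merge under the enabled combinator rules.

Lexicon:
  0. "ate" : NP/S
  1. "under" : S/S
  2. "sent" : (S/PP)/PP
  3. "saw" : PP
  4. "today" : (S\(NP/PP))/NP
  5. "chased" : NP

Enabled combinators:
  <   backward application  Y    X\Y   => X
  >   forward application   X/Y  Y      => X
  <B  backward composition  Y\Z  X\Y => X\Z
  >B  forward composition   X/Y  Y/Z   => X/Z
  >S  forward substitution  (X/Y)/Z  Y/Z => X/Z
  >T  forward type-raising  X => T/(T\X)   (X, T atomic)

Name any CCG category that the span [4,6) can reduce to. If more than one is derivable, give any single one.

[0,6] S   <
  [0,4] NP/PP   >B
    [0,1] "ate" : NP/S
    [1,4] S/PP   >B
      [1,2] "under" : S/S
      [2,4] S/PP   >
        [2,3] "sent" : (S/PP)/PP
        [3,4] "saw" : PP
  [4,6] S\(NP/PP)   >
    [4,5] "today" : (S\(NP/PP))/NP
    [5,6] "chased" : NP

S\(NP/PP)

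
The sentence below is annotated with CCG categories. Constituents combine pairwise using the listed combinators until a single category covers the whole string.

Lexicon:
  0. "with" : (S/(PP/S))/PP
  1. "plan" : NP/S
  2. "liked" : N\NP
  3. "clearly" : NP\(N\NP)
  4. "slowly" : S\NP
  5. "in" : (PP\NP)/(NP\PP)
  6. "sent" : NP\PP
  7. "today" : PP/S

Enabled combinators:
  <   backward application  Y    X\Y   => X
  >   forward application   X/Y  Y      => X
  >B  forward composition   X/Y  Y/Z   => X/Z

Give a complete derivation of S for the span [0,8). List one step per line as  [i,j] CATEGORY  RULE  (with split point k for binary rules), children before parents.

[0,1] (S/(PP/S))/PP  lex  "with"
[1,2] NP/S  lex  "plan"
[2,3] N\NP  lex  "liked"
[3,4] NP\(N\NP)  lex  "clearly"
[2,4] NP  <  k=3
[4,5] S\NP  lex  "slowly"
[2,5] S  <  k=4
[1,5] NP  >  k=2
[5,6] (PP\NP)/(NP\PP)  lex  "in"
[6,7] NP\PP  lex  "sent"
[5,7] PP\NP  >  k=6
[1,7] PP  <  k=5
[0,7] S/(PP/S)  >  k=1
[7,8] PP/S  lex  "today"
[0,8] S  >  k=7

[0,8] S   >
  [0,7] S/(PP/S)   >
    [0,1] "with" : (S/(PP/S))/PP
    [1,7] PP   <
      [1,5] NP   >
        [1,2] "plan" : NP/S
        [2,5] S   <
          [2,4] NP   <
            [2,3] "liked" : N\NP
            [3,4] "clearly" : NP\(N\NP)
          [4,5] "slowly" : S\NP
      [5,7] PP\NP   >
        [5,6] "in" : (PP\NP)/(NP\PP)
        [6,7] "sent" : NP\PP
  [7,8] "today" : PP/S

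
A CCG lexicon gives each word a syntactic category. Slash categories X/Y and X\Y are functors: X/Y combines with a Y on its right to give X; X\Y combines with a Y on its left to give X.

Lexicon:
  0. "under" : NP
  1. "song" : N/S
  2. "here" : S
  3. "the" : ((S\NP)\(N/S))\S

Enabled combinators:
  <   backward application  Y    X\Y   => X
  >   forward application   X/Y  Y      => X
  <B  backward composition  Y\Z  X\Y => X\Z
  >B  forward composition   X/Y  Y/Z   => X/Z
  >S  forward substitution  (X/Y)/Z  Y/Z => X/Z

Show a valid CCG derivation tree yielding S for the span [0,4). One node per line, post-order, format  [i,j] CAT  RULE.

[0,4] S   <
  [0,1] "under" : NP
  [1,4] S\NP   <
    [1,2] "song" : N/S
    [2,4] (S\NP)\(N/S)   <
      [2,3] "here" : S
      [3,4] "the" : ((S\NP)\(N/S))\S

[0,1] NP  lex  "under"
[1,2] N/S  lex  "song"
[2,3] S  lex  "here"
[3,4] ((S\NP)\(N/S))\S  lex  "the"
[2,4] (S\NP)\(N/S)  <  k=3
[1,4] S\NP  <  k=2
[0,4] S  <  k=1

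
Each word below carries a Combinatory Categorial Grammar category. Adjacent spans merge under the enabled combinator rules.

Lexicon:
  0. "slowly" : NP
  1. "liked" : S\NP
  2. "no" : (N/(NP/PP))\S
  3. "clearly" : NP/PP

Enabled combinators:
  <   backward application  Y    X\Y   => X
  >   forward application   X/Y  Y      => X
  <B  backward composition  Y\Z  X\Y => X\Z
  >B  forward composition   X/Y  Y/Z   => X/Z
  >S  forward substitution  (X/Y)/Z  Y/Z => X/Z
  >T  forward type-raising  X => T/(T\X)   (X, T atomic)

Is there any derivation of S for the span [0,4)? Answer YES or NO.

NP S\NP (N/(NP/PP))\S NP/PP
CKY chart[0,4] = {N, N/(N\N), NP/(NP\N), PP/(PP\N), S/(S\N)}; S ∉ chart

NO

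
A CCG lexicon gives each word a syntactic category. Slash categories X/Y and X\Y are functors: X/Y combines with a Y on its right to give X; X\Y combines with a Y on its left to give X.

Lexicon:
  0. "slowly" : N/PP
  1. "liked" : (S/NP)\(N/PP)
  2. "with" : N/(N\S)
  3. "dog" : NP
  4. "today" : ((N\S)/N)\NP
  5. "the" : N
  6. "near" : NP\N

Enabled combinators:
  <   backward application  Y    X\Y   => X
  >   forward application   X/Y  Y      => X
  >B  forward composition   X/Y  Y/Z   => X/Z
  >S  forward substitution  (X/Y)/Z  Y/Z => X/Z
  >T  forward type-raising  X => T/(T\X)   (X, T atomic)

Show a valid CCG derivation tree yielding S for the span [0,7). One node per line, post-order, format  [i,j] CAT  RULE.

[0,7] S   >
  [0,2] S/NP   <
    [0,1] "slowly" : N/PP
    [1,2] "liked" : (S/NP)\(N/PP)
  [2,7] NP   <
    [2,6] N   >
      [2,3] "with" : N/(N\S)
      [3,6] N\S   >
        [3,5] (N\S)/N   <
          [3,4] "dog" : NP
          [4,5] "today" : ((N\S)/N)\NP
        [5,6] "the" : N
    [6,7] "near" : NP\N

[0,1] N/PP  lex  "slowly"
[1,2] (S/NP)\(N/PP)  lex  "liked"
[0,2] S/NP  <  k=1
[2,3] N/(N\S)  lex  "with"
[3,4] NP  lex  "dog"
[4,5] ((N\S)/N)\NP  lex  "today"
[3,5] (N\S)/N  <  k=4
[5,6] N  lex  "the"
[3,6] N\S  >  k=5
[2,6] N  >  k=3
[6,7] NP\N  lex  "near"
[2,7] NP  <  k=6
[0,7] S  >  k=2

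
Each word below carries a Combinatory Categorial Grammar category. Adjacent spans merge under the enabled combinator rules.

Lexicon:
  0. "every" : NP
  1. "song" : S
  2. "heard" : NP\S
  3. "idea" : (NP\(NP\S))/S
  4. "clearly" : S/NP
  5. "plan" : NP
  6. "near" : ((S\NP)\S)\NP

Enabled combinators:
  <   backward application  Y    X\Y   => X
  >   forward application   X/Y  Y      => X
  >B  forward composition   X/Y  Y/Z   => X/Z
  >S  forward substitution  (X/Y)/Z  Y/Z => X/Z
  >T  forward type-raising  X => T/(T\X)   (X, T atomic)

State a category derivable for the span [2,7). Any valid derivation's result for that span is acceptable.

[0,7] S   >
  [0,1] S/(S\NP)   >T
    [0,1] "every" : NP
  [1,7] S\NP   <
    [1,2] "song" : S
    [2,7] (S\NP)\S   <
      [2,6] NP   <
        [2,3] "heard" : NP\S
        [3,6] NP\(NP\S)   >
          [3,4] "idea" : (NP\(NP\S))/S
          [4,6] S   >
            [4,5] "clearly" : S/NP
            [5,6] "plan" : NP
      [6,7] "near" : ((S\NP)\S)\NP

(S\NP)\S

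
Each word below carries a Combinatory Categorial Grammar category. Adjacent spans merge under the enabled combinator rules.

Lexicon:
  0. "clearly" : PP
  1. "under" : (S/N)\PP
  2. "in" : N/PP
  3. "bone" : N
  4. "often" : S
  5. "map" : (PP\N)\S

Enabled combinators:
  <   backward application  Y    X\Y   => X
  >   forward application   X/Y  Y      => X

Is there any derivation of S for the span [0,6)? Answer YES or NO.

[0,6] S   >
  [0,2] S/N   <
    [0,1] "clearly" : PP
    [1,2] "under" : (S/N)\PP
  [2,6] N   >
    [2,3] "in" : N/PP
    [3,6] PP   <
      [3,4] "bone" : N
      [4,6] PP\N   <
        [4,5] "often" : S
        [5,6] "map" : (PP\N)\S

YES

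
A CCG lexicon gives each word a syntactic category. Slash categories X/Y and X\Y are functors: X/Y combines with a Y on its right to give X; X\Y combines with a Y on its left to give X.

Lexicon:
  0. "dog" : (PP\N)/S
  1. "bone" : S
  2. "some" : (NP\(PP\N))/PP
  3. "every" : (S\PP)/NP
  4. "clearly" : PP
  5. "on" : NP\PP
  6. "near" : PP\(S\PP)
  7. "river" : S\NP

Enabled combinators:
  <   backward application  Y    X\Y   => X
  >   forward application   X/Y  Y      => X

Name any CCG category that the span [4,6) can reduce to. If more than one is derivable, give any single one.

NP

[0,8] S   <
  [0,7] NP   <
    [0,2] PP\N   >
      [0,1] "dog" : (PP\N)/S
      [1,2] "bone" : S
    [2,7] NP\(PP\N)   >
      [2,3] "some" : (NP\(PP\N))/PP
      [3,7] PP   <
        [3,6] S\PP   >
          [3,4] "every" : (S\PP)/NP
          [4,6] NP   <
            [4,5] "clearly" : PP
            [5,6] "on" : NP\PP
        [6,7] "near" : PP\(S\PP)
  [7,8] "river" : S\NP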